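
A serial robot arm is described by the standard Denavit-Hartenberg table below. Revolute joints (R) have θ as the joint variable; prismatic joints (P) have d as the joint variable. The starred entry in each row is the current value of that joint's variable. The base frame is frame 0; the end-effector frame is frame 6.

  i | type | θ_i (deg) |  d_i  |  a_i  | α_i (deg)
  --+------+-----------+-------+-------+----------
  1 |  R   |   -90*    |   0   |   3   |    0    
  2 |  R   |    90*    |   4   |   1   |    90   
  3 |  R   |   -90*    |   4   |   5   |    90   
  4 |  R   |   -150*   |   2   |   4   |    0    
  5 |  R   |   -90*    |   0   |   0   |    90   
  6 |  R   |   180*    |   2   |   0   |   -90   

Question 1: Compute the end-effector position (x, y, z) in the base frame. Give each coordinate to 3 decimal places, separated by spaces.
after link 1: o_1 = (0.0000, -3.0000, 0.0000)
after link 2: o_2 = (1.0000, -3.0000, 4.0000)
after link 3: o_3 = (1.0000, -7.0000, -1.0000)
after link 4: o_4 = (-1.0000, -5.0000, 2.4641)
after link 5: o_5 = (-1.0000, -5.0000, 2.4641)
after link 6: o_6 = (-1.0000, -6.0000, 0.7321)

-1.000 -6.000 0.732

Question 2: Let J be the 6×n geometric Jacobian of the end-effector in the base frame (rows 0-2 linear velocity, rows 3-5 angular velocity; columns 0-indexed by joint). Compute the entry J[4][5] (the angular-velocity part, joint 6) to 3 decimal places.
-0.500

axis z_5 = (0.0000,-0.5000,-0.8660); lever o_n−o_5 = (0.0000,-1.0000,-1.7321)
cross product → J_v[:, 5] = (0.0000,0.0000,-0.0000)
J_ω[:, 5] = z_5
entry J[4][5] = -0.5000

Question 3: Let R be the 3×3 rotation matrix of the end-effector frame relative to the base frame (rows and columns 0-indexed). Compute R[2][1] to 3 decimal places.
End-effector y-axis (col 1 of R) = (0.0000,0.5000,0.8660)
R[2][1] = 0.8660

0.866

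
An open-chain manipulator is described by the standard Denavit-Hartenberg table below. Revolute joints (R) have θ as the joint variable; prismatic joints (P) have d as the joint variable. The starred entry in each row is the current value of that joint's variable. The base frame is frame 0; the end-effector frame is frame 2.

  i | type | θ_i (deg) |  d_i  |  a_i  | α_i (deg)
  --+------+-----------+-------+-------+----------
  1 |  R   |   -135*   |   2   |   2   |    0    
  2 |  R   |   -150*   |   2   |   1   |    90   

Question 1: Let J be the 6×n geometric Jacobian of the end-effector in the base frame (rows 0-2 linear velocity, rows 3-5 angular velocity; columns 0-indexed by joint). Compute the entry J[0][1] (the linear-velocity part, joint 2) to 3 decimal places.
-0.966

axis z_1 = (0.0000,0.0000,1.0000); lever o_n−o_1 = (0.2588,0.9659,2.0000)
cross product → J_v[:, 1] = (-0.9659,0.2588,0.0000)
J_ω[:, 1] = z_1
entry J[0][1] = -0.9659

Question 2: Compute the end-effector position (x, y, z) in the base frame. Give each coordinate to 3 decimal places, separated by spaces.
after link 1: o_1 = (-1.4142, -1.4142, 2.0000)
after link 2: o_2 = (-1.1554, -0.4483, 4.0000)

-1.155 -0.448 4.000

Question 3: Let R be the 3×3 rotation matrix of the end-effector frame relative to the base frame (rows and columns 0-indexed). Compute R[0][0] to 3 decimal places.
0.259

End-effector x-axis (col 0 of R) = (0.2588,0.9659,0.0000)
R[0][0] = 0.2588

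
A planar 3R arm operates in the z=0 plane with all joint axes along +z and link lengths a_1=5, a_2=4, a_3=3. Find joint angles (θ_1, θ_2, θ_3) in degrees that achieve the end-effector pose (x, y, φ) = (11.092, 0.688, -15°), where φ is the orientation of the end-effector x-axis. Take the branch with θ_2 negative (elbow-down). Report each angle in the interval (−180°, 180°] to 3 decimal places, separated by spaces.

29.993 -44.989 -0.004

wrist centre = target − a_3·(cos φ, sin φ) = (8.1942, 1.4645)
cos θ_2 = (69.2899−5²−4²)/(2·5·4) = 0.7072; θ_2 = -44.9886° (elbow-down)
β = atan2(1.4645,8.1942) = 10.1328°; ψ = atan2(-2.8279,7.8290) = -19.8599°
θ_1 = β − ψ = 29.9927°
θ_3 = φ − θ_1 − θ_2 = -0.0042° (wrapped to (-180°,180°])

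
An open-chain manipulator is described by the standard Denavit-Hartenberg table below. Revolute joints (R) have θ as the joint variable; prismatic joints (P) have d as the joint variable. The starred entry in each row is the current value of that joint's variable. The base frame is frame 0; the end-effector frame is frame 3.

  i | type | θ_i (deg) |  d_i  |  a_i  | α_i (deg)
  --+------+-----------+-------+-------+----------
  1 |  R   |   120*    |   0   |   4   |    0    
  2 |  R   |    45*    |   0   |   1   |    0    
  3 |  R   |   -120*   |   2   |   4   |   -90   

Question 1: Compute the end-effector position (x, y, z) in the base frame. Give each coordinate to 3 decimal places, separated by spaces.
after link 1: o_1 = (-2.0000, 3.4641, 0.0000)
after link 2: o_2 = (-2.9659, 3.7229, 0.0000)
after link 3: o_3 = (-0.1375, 6.5513, 2.0000)

-0.137 6.551 2.000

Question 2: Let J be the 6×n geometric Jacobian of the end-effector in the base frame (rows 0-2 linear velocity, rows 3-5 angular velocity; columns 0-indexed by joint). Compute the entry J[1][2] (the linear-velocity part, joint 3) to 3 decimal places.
2.828

axis z_2 = (0.0000,0.0000,1.0000); lever o_n−o_2 = (2.8284,2.8284,2.0000)
cross product → J_v[:, 2] = (-2.8284,2.8284,0.0000)
J_ω[:, 2] = z_2
entry J[1][2] = 2.8284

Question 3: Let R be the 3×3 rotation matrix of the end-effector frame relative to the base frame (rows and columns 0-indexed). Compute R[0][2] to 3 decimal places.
-0.707

End-effector z-axis (col 2 of R) = (-0.7071,0.7071,0.0000)
R[0][2] = -0.7071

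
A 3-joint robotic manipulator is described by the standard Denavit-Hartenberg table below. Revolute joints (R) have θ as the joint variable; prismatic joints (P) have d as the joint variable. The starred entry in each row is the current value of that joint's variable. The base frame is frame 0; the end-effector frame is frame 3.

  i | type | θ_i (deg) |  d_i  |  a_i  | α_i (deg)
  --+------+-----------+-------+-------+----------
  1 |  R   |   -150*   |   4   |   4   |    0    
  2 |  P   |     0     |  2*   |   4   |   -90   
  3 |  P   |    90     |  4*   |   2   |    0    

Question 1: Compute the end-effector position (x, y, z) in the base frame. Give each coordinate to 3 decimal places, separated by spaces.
after link 1: o_1 = (-3.4641, -2.0000, 4.0000)
after link 2: o_2 = (-6.9282, -4.0000, 6.0000)
after link 3: o_3 = (-4.9282, -7.4641, 4.0000)

-4.928 -7.464 4.000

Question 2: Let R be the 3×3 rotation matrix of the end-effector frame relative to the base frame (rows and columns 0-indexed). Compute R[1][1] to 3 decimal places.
0.500

End-effector y-axis (col 1 of R) = (0.8660,0.5000,-0.0000)
R[1][1] = 0.5000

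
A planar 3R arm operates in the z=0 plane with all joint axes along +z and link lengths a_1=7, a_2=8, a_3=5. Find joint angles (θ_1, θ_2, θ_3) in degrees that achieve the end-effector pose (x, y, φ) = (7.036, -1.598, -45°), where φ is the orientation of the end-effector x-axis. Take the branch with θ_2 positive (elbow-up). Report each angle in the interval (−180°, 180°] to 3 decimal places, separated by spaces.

wrist centre = target − a_3·(cos φ, sin φ) = (3.5005, 1.9375)
cos θ_2 = (16.0073−7²−8²)/(2·7·8) = -0.8660; θ_2 = 149.9978° (elbow-up)
β = atan2(1.9375,3.5005) = 28.9649°; ψ = atan2(4.0003,0.0720) = 88.9696°
θ_1 = β − ψ = -60.0047°
θ_3 = φ − θ_1 − θ_2 = -134.9931° (wrapped to (-180°,180°])

-60.005 149.998 -134.993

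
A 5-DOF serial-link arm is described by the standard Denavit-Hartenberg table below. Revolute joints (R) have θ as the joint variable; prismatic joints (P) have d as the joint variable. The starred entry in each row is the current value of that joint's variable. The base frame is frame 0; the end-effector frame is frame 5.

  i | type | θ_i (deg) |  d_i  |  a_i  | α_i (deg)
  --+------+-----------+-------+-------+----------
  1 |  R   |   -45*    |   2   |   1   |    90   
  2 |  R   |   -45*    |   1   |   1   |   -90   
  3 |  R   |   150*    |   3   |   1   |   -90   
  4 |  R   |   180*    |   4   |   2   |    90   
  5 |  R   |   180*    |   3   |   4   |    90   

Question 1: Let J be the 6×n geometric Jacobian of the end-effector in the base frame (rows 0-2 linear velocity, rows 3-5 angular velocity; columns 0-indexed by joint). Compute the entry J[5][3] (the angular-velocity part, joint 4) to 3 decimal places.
0.354

axis z_3 = (-0.8624,-0.3624,0.3536); lever o_n−o_3 = (-5.1084,1.6236,0.5176)
cross product → J_v[:, 3] = (-0.7616,-1.3597,-3.2513)
J_ω[:, 3] = z_3
entry J[5][3] = 0.3536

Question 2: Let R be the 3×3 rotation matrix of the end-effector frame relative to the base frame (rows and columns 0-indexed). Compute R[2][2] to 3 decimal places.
End-effector z-axis (col 2 of R) = (-0.8624,-0.3624,0.3536)
R[2][2] = 0.3536

0.354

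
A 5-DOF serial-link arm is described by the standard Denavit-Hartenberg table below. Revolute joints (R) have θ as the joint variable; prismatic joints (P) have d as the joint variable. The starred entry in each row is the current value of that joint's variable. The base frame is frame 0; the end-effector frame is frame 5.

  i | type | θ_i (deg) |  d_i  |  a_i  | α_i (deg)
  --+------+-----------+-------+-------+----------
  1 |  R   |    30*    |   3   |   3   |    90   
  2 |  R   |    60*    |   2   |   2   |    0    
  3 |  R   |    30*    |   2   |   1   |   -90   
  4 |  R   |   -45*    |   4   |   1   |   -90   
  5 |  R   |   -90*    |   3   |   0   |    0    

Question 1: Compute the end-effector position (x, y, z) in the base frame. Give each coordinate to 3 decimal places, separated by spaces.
after link 1: o_1 = (2.5981, 1.5000, 3.0000)
after link 2: o_2 = (4.4641, 0.2679, 4.7321)
after link 3: o_3 = (5.4641, -1.4641, 5.7321)
after link 4: o_4 = (2.3536, -4.0765, 6.4392)
after link 5: o_5 = (1.2929, -2.2394, 8.5605)

1.293 -2.239 8.560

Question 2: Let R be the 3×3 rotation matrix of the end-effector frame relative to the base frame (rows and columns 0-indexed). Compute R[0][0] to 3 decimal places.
End-effector x-axis (col 0 of R) = (-0.8660,-0.5000,0.0000)
R[0][0] = -0.8660

-0.866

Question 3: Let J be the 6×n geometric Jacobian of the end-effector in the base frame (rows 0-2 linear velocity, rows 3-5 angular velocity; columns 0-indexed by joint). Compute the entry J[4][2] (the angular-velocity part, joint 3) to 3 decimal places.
axis z_2 = (0.5000,-0.8660,0.0000); lever o_n−o_2 = (-3.1712,-2.5073,3.8284)
cross product → J_v[:, 2] = (-3.3155,-1.9142,-4.0000)
J_ω[:, 2] = z_2
entry J[4][2] = -0.8660

-0.866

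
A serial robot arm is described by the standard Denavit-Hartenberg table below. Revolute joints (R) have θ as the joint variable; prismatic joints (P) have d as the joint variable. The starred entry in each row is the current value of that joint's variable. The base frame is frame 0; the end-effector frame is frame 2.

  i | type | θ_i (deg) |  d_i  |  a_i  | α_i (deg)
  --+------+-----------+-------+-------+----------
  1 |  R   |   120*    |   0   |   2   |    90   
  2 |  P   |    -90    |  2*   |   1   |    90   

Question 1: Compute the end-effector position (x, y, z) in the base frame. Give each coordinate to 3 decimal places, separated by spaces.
0.732 2.732 -1.000

after link 1: o_1 = (-1.0000, 1.7321, 0.0000)
after link 2: o_2 = (0.7321, 2.7321, -1.0000)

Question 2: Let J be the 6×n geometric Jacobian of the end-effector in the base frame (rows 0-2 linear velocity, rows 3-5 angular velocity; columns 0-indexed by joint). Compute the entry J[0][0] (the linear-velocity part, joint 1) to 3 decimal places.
-2.732

axis z_0 = ẑ; lever o_n−o_0 = (0.7321,2.7321,-1.0000)
cross product → J_v[:, 0] = (-2.7321,0.7321,0.0000)
J_ω[:, 0] = z_0
entry J[0][0] = -2.7321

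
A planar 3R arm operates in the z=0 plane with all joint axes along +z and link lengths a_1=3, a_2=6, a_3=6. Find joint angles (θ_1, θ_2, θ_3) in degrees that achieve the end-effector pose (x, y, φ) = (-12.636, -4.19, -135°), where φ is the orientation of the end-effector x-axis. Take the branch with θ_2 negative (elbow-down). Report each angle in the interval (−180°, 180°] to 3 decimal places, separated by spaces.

-149.991 -45.010 60.001

wrist centre = target − a_3·(cos φ, sin φ) = (-8.3934, 0.0526)
cos θ_2 = (70.4513−3²−6²)/(2·3·6) = 0.7070; θ_2 = -45.0103° (elbow-down)
β = atan2(0.0526,-8.3934) = 179.6407°; ψ = atan2(-4.2434,7.2419) = -30.3683°
θ_1 = β − ψ = 210.0090°
θ_3 = φ − θ_1 − θ_2 = 60.0013° (wrapped to (-180°,180°])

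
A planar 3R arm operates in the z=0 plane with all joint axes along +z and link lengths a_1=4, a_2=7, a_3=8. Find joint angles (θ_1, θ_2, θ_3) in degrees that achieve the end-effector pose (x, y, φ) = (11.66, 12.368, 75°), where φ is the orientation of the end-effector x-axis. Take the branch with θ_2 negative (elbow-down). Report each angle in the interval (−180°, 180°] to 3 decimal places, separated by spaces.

wrist centre = target − a_3·(cos φ, sin φ) = (9.5894, 4.6406)
cos θ_2 = (113.4926−4²−7²)/(2·4·7) = 0.8659; θ_2 = -30.0098° (elbow-down)
β = atan2(4.6406,9.5894) = 25.8236°; ψ = atan2(-3.5010,10.0616) = -19.1859°
θ_1 = β − ψ = 45.0095°
θ_3 = φ − θ_1 − θ_2 = 60.0003° (wrapped to (-180°,180°])

45.010 -30.010 60.000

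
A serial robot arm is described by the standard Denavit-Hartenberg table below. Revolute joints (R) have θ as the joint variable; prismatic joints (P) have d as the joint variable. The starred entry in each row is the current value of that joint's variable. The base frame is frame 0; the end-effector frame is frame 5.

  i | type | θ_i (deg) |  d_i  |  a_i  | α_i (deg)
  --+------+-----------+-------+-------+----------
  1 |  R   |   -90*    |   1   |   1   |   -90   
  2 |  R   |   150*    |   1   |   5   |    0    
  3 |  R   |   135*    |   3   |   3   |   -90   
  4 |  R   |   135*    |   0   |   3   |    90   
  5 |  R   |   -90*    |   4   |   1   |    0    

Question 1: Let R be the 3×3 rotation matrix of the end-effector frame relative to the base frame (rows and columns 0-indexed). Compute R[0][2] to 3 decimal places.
End-effector z-axis (col 2 of R) = (-0.7071,-0.1830,0.6830)
R[0][2] = -0.7071

-0.707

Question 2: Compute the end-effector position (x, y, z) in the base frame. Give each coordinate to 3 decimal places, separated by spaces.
after link 1: o_1 = (0.0000, -1.0000, 1.0000)
after link 2: o_2 = (1.0000, 3.3301, -1.5000)
after link 3: o_3 = (4.0000, 2.5537, 1.3978)
after link 4: o_4 = (1.8787, 3.1027, -0.6513)
after link 5: o_5 = (-0.9497, 3.3366, 2.3396)

-0.950 3.337 2.340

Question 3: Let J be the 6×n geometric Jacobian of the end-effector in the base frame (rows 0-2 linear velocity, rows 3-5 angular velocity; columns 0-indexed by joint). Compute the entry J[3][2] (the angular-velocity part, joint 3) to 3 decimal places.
1.000

axis z_2 = (1.0000,0.0000,0.0000); lever o_n−o_2 = (-1.9497,0.0065,3.8396)
cross product → J_v[:, 2] = (0.0000,-3.8396,0.0065)
J_ω[:, 2] = z_2
entry J[3][2] = 1.0000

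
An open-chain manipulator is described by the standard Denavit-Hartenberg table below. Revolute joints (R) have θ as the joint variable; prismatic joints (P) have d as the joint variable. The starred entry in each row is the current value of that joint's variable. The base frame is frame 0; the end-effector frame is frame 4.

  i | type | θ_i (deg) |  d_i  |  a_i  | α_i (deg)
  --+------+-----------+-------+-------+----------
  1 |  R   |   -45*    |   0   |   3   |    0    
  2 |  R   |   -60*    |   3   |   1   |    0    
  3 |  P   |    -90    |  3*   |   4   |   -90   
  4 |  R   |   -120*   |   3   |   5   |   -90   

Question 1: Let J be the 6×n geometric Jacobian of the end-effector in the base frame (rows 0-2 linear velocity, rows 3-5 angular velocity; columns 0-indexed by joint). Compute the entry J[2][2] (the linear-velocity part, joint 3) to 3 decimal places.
1.000

prismatic axis z_2 = (0.0000,0.0000,1.0000)
J_v[:, 2] = z_2; J_ω[:, 2] = (0,0,0)
entry J[2][2] = 1.0000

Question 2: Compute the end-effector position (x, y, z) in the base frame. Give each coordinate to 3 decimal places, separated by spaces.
after link 1: o_1 = (2.1213, -2.1213, 0.0000)
after link 2: o_2 = (1.8625, -3.0872, 3.0000)
after link 3: o_3 = (-2.0012, -2.0520, 6.0000)
after link 4: o_4 = (-0.3628, -5.5968, 10.3301)

-0.363 -5.597 10.330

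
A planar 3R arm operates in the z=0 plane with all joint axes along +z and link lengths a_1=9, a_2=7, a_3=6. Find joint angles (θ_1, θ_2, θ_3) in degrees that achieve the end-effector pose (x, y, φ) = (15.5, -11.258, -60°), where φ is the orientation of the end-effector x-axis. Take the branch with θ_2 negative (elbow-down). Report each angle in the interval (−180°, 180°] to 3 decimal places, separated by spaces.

0.002 -60.002 -0.000

wrist centre = target − a_3·(cos φ, sin φ) = (12.5000, -6.0618)
cos θ_2 = (192.9960−9²−7²)/(2·9·7) = 0.5000; θ_2 = -60.0021° (elbow-down)
β = atan2(-6.0618,12.5000) = -25.8710°; ψ = atan2(-6.0623,12.4998) = -25.8731°
θ_1 = β − ψ = 0.0021°
θ_3 = φ − θ_1 − θ_2 = -0.0000° (wrapped to (-180°,180°])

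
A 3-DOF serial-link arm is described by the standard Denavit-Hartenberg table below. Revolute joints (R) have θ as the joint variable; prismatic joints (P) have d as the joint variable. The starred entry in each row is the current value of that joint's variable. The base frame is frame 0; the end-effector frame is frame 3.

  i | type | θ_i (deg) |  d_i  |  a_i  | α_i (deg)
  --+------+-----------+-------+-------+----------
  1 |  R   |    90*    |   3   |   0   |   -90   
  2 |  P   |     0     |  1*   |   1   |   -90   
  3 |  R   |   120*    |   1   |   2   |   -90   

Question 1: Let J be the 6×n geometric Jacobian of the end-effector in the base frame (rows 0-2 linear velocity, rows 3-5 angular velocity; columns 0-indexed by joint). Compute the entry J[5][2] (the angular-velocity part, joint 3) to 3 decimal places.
axis z_2 = (-0.0000,0.0000,-1.0000); lever o_n−o_2 = (1.7321,-1.0000,-1.0000)
cross product → J_v[:, 2] = (-1.0000,-1.7321,0.0000)
J_ω[:, 2] = z_2
entry J[5][2] = -1.0000

-1.000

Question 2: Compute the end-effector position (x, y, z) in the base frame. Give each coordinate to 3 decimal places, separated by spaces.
after link 1: o_1 = (0.0000, 0.0000, 3.0000)
after link 2: o_2 = (-1.0000, 1.0000, 3.0000)
after link 3: o_3 = (0.7321, 0.0000, 2.0000)

0.732 0.000 2.000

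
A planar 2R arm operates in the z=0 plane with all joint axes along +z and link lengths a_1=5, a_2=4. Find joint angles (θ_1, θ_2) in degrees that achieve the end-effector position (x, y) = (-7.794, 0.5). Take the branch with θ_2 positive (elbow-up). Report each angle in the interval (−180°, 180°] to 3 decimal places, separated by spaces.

cos θ_2 = (60.9964−5²−4²)/(2·5·4) = 0.4999; θ_2 = 60.0059° (elbow-up)
β = atan2(0.5000,-7.7940) = 176.3294°; ψ = atan2(3.4643,6.9996) = 26.3320°
θ_1 = β − ψ = 149.9974°

149.997 60.006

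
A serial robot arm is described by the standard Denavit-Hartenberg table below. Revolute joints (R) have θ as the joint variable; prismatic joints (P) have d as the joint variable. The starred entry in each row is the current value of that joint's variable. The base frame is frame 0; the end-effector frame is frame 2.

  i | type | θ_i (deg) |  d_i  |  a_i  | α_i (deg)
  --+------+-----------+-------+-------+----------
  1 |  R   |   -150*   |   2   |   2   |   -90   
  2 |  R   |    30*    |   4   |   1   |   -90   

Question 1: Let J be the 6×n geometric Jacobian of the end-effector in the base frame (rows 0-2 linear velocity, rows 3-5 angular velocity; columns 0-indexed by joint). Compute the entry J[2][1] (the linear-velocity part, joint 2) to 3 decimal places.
-0.866

axis z_1 = (0.5000,-0.8660,0.0000); lever o_n−o_1 = (1.2500,-3.8971,-0.5000)
cross product → J_v[:, 1] = (0.4330,0.2500,-0.8660)
J_ω[:, 1] = z_1
entry J[2][1] = -0.8660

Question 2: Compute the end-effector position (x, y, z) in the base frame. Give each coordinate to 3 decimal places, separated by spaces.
-0.482 -4.897 1.500

after link 1: o_1 = (-1.7321, -1.0000, 2.0000)
after link 2: o_2 = (-0.4821, -4.8971, 1.5000)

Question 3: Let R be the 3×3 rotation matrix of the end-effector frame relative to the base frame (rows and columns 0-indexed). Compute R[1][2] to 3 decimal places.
End-effector z-axis (col 2 of R) = (0.4330,0.2500,-0.8660)
R[1][2] = 0.2500

0.250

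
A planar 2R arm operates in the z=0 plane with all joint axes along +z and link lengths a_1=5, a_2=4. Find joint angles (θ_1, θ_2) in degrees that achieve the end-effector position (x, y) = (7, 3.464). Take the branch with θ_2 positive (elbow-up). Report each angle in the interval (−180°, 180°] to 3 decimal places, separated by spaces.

cos θ_2 = (60.9993−5²−4²)/(2·5·4) = 0.5000; θ_2 = 60.0012° (elbow-up)
β = atan2(3.4640,7.0000) = 26.3288°; ψ = atan2(3.4641,6.9999) = 26.3300°
θ_1 = β − ψ = -0.0012°

-0.001 60.001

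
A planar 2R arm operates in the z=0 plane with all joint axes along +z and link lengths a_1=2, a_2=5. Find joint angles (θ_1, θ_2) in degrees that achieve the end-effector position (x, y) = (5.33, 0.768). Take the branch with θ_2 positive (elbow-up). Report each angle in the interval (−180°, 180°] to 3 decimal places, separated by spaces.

-60.002 90.004

cos θ_2 = (28.9987−2²−5²)/(2·2·5) = -0.0001; θ_2 = 90.0037° (elbow-up)
β = atan2(0.7680,5.3300) = 8.1993°; ψ = atan2(5.0000,1.9997) = 68.2017°
θ_1 = β − ψ = -60.0024°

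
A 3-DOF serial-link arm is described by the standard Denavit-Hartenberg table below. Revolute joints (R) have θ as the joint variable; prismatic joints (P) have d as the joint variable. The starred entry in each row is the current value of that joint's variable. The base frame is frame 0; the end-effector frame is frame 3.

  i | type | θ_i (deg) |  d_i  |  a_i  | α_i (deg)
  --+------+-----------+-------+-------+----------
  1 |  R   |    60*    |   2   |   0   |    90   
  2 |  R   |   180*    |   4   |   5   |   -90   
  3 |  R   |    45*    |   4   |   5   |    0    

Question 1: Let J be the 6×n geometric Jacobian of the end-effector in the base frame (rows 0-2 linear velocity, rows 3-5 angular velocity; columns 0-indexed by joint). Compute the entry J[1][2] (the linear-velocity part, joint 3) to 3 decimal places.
axis z_2 = (0.0000,-0.0000,-1.0000); lever o_n−o_2 = (-4.8296,-1.2941,-4.0000)
cross product → J_v[:, 2] = (-1.2941,4.8296,-0.0000)
J_ω[:, 2] = z_2
entry J[1][2] = 4.8296

4.830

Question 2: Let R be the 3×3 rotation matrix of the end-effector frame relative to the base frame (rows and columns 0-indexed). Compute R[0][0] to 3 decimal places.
End-effector x-axis (col 0 of R) = (-0.9659,-0.2588,0.0000)
R[0][0] = -0.9659

-0.966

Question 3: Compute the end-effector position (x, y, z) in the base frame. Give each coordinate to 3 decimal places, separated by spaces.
-3.866 -7.624 -2.000

after link 1: o_1 = (0.0000, 0.0000, 2.0000)
after link 2: o_2 = (0.9641, -6.3301, 2.0000)
after link 3: o_3 = (-3.8655, -7.6242, -2.0000)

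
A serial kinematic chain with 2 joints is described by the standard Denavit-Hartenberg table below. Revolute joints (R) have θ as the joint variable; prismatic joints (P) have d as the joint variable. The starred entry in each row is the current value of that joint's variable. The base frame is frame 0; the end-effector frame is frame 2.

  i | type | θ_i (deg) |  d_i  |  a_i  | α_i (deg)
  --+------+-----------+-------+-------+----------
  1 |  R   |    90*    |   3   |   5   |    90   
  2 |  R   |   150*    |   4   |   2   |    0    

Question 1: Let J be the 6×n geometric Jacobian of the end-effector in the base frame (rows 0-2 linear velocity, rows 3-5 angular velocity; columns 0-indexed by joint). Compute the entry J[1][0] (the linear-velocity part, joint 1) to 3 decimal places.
4.000

axis z_0 = ẑ; lever o_n−o_0 = (4.0000,3.2679,4.0000)
cross product → J_v[:, 0] = (-3.2679,4.0000,0.0000)
J_ω[:, 0] = z_0
entry J[1][0] = 4.0000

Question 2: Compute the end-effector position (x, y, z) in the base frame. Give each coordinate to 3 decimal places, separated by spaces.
4.000 3.268 4.000

after link 1: o_1 = (0.0000, 5.0000, 3.0000)
after link 2: o_2 = (4.0000, 3.2679, 4.0000)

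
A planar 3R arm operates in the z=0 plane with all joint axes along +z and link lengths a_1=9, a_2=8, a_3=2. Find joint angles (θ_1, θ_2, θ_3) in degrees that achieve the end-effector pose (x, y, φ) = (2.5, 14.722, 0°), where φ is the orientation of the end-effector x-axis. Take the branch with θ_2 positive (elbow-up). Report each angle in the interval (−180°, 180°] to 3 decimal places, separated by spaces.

wrist centre = target − a_3·(cos φ, sin φ) = (0.5000, 14.7220)
cos θ_2 = (216.9873−9²−8²)/(2·9·8) = 0.4999; θ_2 = 60.0058° (elbow-up)
β = atan2(14.7220,0.5000) = 88.0548°; ψ = atan2(6.9286,12.9993) = 28.0576°
θ_1 = β − ψ = 59.9973°
θ_3 = φ − θ_1 − θ_2 = -120.0031° (wrapped to (-180°,180°])

59.997 60.006 -120.003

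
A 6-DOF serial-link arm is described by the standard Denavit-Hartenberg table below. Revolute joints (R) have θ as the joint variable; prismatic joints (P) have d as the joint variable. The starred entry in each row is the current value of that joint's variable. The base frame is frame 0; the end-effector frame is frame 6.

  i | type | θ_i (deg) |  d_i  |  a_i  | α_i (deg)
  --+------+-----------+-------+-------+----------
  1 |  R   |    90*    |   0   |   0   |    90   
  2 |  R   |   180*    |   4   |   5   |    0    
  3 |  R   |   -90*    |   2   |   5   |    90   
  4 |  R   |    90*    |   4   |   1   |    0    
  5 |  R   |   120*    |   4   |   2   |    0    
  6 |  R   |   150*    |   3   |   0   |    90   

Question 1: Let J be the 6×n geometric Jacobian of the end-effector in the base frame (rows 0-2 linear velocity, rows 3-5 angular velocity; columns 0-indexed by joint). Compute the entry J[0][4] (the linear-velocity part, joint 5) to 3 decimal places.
axis z_4 = (0.0000,1.0000,-0.0000); lever o_n−o_4 = (-1.0000,7.0000,-1.7321)
cross product → J_v[:, 4] = (-1.7321,0.0000,1.0000)
J_ω[:, 4] = z_4
entry J[0][4] = -1.7321

-1.732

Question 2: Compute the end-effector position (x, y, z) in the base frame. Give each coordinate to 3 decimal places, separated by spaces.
6.000 6.000 3.268

after link 1: o_1 = (0.0000, 0.0000, 0.0000)
after link 2: o_2 = (4.0000, -5.0000, 0.0000)
after link 3: o_3 = (6.0000, -5.0000, 5.0000)
after link 4: o_4 = (7.0000, -1.0000, 5.0000)
after link 5: o_5 = (6.0000, 3.0000, 3.2679)
after link 6: o_6 = (6.0000, 6.0000, 3.2679)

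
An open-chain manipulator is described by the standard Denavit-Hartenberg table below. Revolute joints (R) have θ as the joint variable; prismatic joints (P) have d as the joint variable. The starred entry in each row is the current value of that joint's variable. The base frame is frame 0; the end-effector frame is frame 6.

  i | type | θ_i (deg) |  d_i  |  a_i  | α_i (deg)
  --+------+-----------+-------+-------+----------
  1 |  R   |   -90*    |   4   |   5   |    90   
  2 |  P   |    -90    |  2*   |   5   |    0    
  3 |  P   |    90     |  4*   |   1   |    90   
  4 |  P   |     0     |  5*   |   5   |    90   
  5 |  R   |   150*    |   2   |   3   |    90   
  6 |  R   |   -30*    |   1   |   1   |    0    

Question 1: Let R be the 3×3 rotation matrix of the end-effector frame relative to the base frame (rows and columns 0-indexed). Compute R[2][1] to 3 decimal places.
End-effector y-axis (col 1 of R) = (0.8660,0.4330,-0.2500)
R[2][1] = -0.2500

-0.250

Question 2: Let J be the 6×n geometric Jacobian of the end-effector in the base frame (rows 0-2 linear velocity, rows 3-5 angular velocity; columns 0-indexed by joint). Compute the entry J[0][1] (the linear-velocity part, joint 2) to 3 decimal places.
prismatic axis z_1 = (-1.0000,-0.0000,0.0000)
J_v[:, 1] = z_1; J_ω[:, 1] = (0,0,0)
entry J[0][1] = -1.0000

-1.000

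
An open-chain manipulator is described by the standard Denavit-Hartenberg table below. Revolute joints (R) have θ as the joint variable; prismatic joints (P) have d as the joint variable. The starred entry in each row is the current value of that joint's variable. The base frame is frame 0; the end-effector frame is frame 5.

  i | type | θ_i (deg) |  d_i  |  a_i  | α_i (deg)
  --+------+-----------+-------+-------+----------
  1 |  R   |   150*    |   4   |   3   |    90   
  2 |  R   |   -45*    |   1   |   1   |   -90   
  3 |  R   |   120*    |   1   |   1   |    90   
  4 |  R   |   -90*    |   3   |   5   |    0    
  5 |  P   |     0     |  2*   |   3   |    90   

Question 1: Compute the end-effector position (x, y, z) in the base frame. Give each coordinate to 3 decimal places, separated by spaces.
after link 1: o_1 = (-2.5981, 1.5000, 4.0000)
after link 2: o_2 = (-2.7104, 2.7196, 3.2929)
after link 3: o_3 = (-3.4496, 2.1464, 4.3536)
after link 4: o_4 = (-2.7288, -0.0019, -1.0191)
after link 5: o_5 = (-2.4523, -1.3162, -4.3652)

-2.452 -1.316 -4.365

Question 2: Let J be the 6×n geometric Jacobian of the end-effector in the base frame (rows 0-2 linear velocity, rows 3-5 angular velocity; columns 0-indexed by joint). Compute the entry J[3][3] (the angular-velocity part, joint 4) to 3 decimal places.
-0.780

axis z_3 = (-0.7803,-0.1268,-0.6124); lever o_n−o_3 = (0.9973,-3.4626,-8.7187)
cross product → J_v[:, 3] = (-1.0146,-7.4142,2.8284)
J_ω[:, 3] = z_3
entry J[3][3] = -0.7803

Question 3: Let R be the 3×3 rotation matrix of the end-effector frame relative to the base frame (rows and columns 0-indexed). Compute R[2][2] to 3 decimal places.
-0.354

End-effector z-axis (col 2 of R) = (0.1268,0.9268,-0.3536)
R[2][2] = -0.3536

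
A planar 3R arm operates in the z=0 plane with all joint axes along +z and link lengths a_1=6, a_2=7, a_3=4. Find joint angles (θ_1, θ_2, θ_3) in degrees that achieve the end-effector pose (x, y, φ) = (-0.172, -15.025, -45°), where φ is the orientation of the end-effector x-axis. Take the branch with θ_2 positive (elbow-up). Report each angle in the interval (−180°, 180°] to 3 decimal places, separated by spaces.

wrist centre = target − a_3·(cos φ, sin φ) = (-3.0004, -12.1966)
cos θ_2 = (157.7590−6²−7²)/(2·6·7) = 0.8662; θ_2 = 29.9825° (elbow-up)
β = atan2(-12.1966,-3.0004) = -103.8207°; ψ = atan2(3.4981,12.0632) = 16.1713°
θ_1 = β − ψ = -119.9920°
θ_3 = φ − θ_1 − θ_2 = 45.0095° (wrapped to (-180°,180°])

-119.992 29.983 45.009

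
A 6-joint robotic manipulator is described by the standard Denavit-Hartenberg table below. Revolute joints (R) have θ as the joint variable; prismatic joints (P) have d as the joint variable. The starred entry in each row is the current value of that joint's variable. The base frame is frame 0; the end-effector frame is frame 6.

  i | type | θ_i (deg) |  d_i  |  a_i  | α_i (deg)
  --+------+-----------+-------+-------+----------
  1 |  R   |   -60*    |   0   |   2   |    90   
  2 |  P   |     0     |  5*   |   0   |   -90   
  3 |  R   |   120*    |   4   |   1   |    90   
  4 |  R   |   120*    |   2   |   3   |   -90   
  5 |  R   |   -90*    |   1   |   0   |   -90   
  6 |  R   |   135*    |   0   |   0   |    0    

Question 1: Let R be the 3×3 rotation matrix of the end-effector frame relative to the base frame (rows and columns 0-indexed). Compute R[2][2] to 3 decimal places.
0.866

End-effector z-axis (col 2 of R) = (-0.2500,-0.4330,0.8660)
R[2][2] = 0.8660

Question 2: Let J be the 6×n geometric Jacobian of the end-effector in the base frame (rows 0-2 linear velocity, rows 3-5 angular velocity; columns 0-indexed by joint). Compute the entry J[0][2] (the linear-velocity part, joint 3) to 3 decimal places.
axis z_2 = (0.0000,0.0000,1.0000); lever o_n−o_2 = (1.0490,-2.1830,6.0981)
cross product → J_v[:, 2] = (2.1830,1.0490,-0.0000)
J_ω[:, 2] = z_2
entry J[0][2] = 2.1830

2.183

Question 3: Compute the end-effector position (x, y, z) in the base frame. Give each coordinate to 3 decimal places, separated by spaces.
after link 1: o_1 = (1.0000, -1.7321, 0.0000)
after link 2: o_2 = (-3.3301, -4.2321, 0.0000)
after link 3: o_3 = (-2.8301, -3.3660, 4.0000)
after link 4: o_4 = (-1.8481, -5.6651, 6.5981)
after link 5: o_5 = (-2.2811, -6.4151, 6.0981)
after link 6: o_6 = (-2.2811, -6.4151, 6.0981)

-2.281 -6.415 6.098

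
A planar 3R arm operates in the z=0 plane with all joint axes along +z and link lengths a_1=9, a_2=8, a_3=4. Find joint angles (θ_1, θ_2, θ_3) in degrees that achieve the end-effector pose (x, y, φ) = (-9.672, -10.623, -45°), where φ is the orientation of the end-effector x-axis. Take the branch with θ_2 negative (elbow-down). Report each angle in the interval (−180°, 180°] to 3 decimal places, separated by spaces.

wrist centre = target − a_3·(cos φ, sin φ) = (-12.5004, -7.7946)
cos θ_2 = (217.0160−9²−8²)/(2·9·8) = 0.5001; θ_2 = -59.9926° (elbow-down)
β = atan2(-7.7946,-12.5004) = -148.0546°; ψ = atan2(-6.9277,13.0009) = -28.0515°
θ_1 = β − ψ = -120.0031°
θ_3 = φ − θ_1 − θ_2 = 134.9958° (wrapped to (-180°,180°])

-120.003 -59.993 134.996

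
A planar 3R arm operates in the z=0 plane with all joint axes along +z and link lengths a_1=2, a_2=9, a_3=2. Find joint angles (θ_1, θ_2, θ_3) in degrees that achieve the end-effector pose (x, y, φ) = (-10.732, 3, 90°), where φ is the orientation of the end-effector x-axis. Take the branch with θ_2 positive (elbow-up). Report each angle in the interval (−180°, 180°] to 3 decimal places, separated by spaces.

149.997 30.003 -90.001

wrist centre = target − a_3·(cos φ, sin φ) = (-10.7320, 1.0000)
cos θ_2 = (116.1758−2²−9²)/(2·2·9) = 0.8660; θ_2 = 30.0035° (elbow-up)
β = atan2(1.0000,-10.7320) = 174.6766°; ψ = atan2(4.5005,9.7940) = 24.6795°
θ_1 = β − ψ = 149.9971°
θ_3 = φ − θ_1 − θ_2 = -90.0006° (wrapped to (-180°,180°])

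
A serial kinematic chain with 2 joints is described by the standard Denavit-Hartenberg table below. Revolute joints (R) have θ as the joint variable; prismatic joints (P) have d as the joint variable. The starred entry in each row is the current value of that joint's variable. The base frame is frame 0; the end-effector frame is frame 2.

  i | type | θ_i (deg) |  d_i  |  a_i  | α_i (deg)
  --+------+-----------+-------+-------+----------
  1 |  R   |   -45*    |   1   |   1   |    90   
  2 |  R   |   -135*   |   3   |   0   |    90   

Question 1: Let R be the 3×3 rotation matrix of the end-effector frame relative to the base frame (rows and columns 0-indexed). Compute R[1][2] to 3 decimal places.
0.500

End-effector z-axis (col 2 of R) = (-0.5000,0.5000,0.7071)
R[1][2] = 0.5000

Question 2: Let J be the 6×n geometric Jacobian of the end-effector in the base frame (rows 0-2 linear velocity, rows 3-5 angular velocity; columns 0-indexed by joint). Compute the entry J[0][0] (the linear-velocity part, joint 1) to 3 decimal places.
2.828

axis z_0 = ẑ; lever o_n−o_0 = (-1.4142,-2.8284,1.0000)
cross product → J_v[:, 0] = (2.8284,-1.4142,0.0000)
J_ω[:, 0] = z_0
entry J[0][0] = 2.8284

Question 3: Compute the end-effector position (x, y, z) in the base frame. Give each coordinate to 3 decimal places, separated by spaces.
-1.414 -2.828 1.000

after link 1: o_1 = (0.7071, -0.7071, 1.0000)
after link 2: o_2 = (-1.4142, -2.8284, 1.0000)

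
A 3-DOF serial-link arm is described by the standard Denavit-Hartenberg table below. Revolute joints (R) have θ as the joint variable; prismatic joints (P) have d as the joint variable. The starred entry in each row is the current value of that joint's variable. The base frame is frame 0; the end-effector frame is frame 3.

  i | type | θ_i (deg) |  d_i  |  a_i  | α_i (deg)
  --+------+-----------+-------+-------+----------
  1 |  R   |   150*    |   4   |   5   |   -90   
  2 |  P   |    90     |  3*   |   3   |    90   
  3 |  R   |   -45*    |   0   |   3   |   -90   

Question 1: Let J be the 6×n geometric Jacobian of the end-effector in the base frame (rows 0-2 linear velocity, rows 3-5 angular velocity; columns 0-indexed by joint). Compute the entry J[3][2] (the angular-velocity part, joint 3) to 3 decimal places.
axis z_2 = (-0.8660,0.5000,0.0000); lever o_n−o_2 = (1.0607,1.8371,-2.1213)
cross product → J_v[:, 2] = (-1.0607,-1.8371,-2.1213)
J_ω[:, 2] = z_2
entry J[3][2] = -0.8660

-0.866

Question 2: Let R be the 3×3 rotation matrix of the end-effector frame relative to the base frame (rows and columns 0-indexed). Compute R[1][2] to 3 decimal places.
-0.612

End-effector z-axis (col 2 of R) = (-0.3536,-0.6124,-0.7071)
R[1][2] = -0.6124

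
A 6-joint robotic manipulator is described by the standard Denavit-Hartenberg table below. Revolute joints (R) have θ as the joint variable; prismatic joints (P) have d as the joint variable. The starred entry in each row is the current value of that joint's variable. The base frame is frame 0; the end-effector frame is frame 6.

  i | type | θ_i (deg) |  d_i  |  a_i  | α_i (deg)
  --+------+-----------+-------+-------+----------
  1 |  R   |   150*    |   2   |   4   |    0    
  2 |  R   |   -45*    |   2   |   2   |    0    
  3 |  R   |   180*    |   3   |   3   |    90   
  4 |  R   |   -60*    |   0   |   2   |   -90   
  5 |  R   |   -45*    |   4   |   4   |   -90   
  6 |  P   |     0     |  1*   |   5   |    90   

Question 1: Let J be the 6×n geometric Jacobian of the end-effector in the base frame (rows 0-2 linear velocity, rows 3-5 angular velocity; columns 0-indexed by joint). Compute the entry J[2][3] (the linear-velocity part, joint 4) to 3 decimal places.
8.000

axis z_3 = (-0.9659,-0.2588,0.0000); lever o_n−o_3 = (-3.3936,-9.1912,-5.8558)
cross product → J_v[:, 3] = (1.5156,-5.6562,7.9996)
J_ω[:, 3] = z_3
entry J[2][3] = 7.9996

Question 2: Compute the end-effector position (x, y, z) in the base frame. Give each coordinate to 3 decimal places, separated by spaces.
-6.599 -8.157 1.144

after link 1: o_1 = (-3.4641, 2.0000, 2.0000)
after link 2: o_2 = (-3.9817, 3.9319, 4.0000)
after link 3: o_3 = (-3.2053, 1.0341, 7.0000)
after link 4: o_4 = (-2.9465, 0.0681, 5.2679)
after link 5: o_5 = (-4.4159, -5.3760, 4.8185)
after link 6: o_6 = (-6.5989, -8.1571, 1.1442)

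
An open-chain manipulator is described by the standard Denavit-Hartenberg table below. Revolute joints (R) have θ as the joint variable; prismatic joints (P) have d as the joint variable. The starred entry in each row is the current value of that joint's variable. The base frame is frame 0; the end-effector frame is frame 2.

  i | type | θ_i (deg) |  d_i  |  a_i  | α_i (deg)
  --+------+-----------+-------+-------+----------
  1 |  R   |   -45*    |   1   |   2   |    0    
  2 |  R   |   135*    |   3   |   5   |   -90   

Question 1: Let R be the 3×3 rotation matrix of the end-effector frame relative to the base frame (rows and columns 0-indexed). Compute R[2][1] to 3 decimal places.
End-effector y-axis (col 1 of R) = (-0.0000,0.0000,-1.0000)
R[2][1] = -1.0000

-1.000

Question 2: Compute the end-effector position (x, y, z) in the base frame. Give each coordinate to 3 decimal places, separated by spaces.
1.414 3.586 4.000

after link 1: o_1 = (1.4142, -1.4142, 1.0000)
after link 2: o_2 = (1.4142, 3.5858, 4.0000)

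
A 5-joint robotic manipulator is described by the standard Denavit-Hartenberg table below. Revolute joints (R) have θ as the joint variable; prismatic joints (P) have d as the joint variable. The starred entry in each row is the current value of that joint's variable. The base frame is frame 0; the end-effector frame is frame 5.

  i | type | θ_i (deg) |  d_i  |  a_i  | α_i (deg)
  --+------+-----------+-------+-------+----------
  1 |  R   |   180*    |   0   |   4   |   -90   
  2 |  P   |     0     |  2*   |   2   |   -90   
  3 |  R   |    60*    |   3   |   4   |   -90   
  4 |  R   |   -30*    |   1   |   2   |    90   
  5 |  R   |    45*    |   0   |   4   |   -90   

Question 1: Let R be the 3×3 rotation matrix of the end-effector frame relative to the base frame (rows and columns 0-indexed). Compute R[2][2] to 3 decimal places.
0.354

End-effector z-axis (col 2 of R) = (0.9186,-0.1768,0.3536)
R[2][2] = 0.3536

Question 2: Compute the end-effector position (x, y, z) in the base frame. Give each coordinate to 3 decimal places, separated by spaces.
after link 1: o_1 = (-4.0000, 0.0000, 0.0000)
after link 2: o_2 = (-6.0000, -2.0000, 0.0000)
after link 3: o_3 = (-8.0000, 1.4641, -3.0000)
after link 4: o_4 = (-8.0000, 3.4641, -4.0000)
after link 5: o_5 = (-6.7753, 6.9996, -5.4142)

-6.775 7.000 -5.414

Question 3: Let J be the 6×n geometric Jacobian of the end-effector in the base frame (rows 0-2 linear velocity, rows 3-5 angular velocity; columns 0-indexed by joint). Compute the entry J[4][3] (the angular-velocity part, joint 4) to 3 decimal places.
axis z_3 = (0.8660,0.5000,-0.0000); lever o_n−o_3 = (1.2247,5.5355,-2.4142)
cross product → J_v[:, 3] = (-1.2071,2.0908,4.1815)
J_ω[:, 3] = z_3
entry J[4][3] = 0.5000

0.500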